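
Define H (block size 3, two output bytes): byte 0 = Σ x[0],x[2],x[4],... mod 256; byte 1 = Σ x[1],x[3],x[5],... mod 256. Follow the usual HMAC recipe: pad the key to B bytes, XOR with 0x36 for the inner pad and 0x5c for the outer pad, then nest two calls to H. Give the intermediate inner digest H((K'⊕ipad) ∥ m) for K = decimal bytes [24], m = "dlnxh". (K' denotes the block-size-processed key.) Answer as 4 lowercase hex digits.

Key decimal bytes [24] = 18 is 1 byte ≤ B = 3; zero-pad to 3 bytes: K' = 18 00 00.
K' ⊕ ipad = 2e 36 36.
Inner input = 2e 36 36 ∥ 64 6c 6e 78 68.
Inner hash: even-index sum = 328 mod 256 = 72; odd-index sum = 368 mod 256 = 112 → 48 70.

4870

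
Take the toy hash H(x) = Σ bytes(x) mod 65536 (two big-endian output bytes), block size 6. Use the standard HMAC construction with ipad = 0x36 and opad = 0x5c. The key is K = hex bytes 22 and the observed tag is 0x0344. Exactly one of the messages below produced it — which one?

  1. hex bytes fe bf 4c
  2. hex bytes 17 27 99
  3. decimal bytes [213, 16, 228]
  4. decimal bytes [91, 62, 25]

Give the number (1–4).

2

Key hex bytes 22 is 1 byte ≤ B = 6; zero-pad to 6 bytes: K' = 22 00 00 00 00 00.
K' ⊕ ipad = 14 36 36 36 36 36; K' ⊕ opad = 7e 5c 5c 5c 5c 5c.
m1: inner = H(14 36 36 36 36 36 fe bf 4c) = 03 2b; tag = H(7e 5c 5c 5c 5c 5c 03 2b) = 0278
m2: inner = H(14 36 36 36 36 36 17 27 99) = 01 f9; tag = H(7e 5c 5c 5c 5c 5c 01 f9) = 0344 ← matches
m3: inner = H(14 36 36 36 36 36 d5 10 e4) = 02 eb; tag = H(7e 5c 5c 5c 5c 5c 02 eb) = 0337
m4: inner = H(14 36 36 36 36 36 5b 3e 19) = 01 d4; tag = H(7e 5c 5c 5c 5c 5c 01 d4) = 031f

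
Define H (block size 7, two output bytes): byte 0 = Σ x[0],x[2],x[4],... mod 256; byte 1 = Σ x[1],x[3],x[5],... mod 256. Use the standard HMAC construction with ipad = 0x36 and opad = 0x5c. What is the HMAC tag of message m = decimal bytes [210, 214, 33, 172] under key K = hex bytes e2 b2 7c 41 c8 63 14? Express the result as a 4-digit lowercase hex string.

Key hex bytes e2 b2 7c 41 c8 63 14 is exactly B = 7 bytes: K' = e2 b2 7c 41 c8 63 14.
K' ⊕ ipad = d4 84 4a 77 fe 55 22.  K' ⊕ opad = be ee 20 1d 94 3f 48.
Inner input = (K'⊕ipad) ∥ m = d4 84 4a 77 fe 55 22 ∥ d2 d6 21 ac.
Inner hash: even-index sum = 960 mod 256 = 192; odd-index sum = 579 mod 256 = 67 → c0 43.
Outer input = (K'⊕opad) ∥ inner = be ee 20 1d 94 3f 48 ∥ c0 43.
Outer hash (tag): even-index sum = 509 mod 256 = 253; odd-index sum = 522 mod 256 = 10 → fd 0a.

fd0a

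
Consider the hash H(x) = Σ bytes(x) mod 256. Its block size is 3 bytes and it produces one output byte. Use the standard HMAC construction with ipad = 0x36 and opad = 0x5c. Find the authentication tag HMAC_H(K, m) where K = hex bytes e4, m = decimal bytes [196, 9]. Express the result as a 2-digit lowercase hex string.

Key hex bytes e4 is 1 byte ≤ B = 3; zero-pad to 3 bytes: K' = e4 00 00.
K' ⊕ ipad = d2 36 36.  K' ⊕ opad = b8 5c 5c.
Inner input = (K'⊕ipad) ∥ m = d2 36 36 ∥ c4 09.
Inner hash: sum = 210+54+54+196+9 = 523; mod 256 = 11 → 0b.
Outer input = (K'⊕opad) ∥ inner = b8 5c 5c ∥ 0b.
Outer hash (tag): sum = 184+92+92+11 = 379; mod 256 = 123 → 7b.

7b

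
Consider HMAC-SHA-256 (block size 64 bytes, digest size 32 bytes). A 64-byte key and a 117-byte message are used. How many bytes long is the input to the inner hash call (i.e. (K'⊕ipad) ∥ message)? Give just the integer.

Key is 64 ≤ 64 bytes, zero-padded: |K'| = 64.
Inner input = (K'⊕ipad) ∥ m → 64 + 117 = 181 bytes.

181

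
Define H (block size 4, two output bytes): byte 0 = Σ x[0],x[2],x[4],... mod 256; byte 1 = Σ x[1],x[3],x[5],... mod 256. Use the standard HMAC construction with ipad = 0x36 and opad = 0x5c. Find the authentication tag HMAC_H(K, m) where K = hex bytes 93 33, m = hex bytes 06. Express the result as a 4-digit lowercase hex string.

Key hex bytes 93 33 is 2 bytes ≤ B = 4; zero-pad to 4 bytes: K' = 93 33 00 00.
K' ⊕ ipad = a5 05 36 36.  K' ⊕ opad = cf 6f 5c 5c.
Inner input = (K'⊕ipad) ∥ m = a5 05 36 36 ∥ 06.
Inner hash: even-index sum = 225 mod 256 = 225; odd-index sum = 59 mod 256 = 59 → e1 3b.
Outer input = (K'⊕opad) ∥ inner = cf 6f 5c 5c ∥ e1 3b.
Outer hash (tag): even-index sum = 524 mod 256 = 12; odd-index sum = 262 mod 256 = 6 → 0c 06.

0c06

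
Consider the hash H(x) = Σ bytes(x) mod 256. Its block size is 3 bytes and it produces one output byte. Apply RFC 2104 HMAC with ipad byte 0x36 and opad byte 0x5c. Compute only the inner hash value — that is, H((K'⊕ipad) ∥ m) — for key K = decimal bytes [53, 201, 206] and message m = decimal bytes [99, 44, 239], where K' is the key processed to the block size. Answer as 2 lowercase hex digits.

Key decimal bytes [53, 201, 206] = 35 c9 ce is exactly B = 3 bytes: K' = 35 c9 ce.
K' ⊕ ipad = 03 ff f8.
Inner input = 03 ff f8 ∥ 63 2c ef.
Inner hash: sum = 3+255+248+99+44+239 = 888; mod 256 = 120 → 78.

78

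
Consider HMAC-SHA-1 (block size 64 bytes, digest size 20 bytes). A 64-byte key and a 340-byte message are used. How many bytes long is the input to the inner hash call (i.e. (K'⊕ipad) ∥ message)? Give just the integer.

404

Key is 64 ≤ 64 bytes, zero-padded: |K'| = 64.
Inner input = (K'⊕ipad) ∥ m → 64 + 340 = 404 bytes.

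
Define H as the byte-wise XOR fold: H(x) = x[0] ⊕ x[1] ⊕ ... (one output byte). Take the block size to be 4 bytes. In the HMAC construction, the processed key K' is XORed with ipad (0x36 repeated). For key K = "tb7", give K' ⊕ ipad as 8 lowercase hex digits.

Key "tb7" = 74 62 37 is 3 bytes ≤ B = 4; zero-pad to 4 bytes: K' = 74 62 37 00.
XOR each byte with 0x36: 74⊕36=42, 62⊕36=54, 37⊕36=01, 00⊕36=36.

42540136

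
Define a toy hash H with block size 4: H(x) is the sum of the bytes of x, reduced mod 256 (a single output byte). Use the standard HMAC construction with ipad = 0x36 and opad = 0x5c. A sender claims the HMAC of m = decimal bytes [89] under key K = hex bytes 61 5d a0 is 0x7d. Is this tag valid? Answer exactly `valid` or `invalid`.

valid

Key hex bytes 61 5d a0 is 3 bytes ≤ B = 4; zero-pad to 4 bytes: K' = 61 5d a0 00.
K' ⊕ ipad = 57 6b 96 36; K' ⊕ opad = 3d 01 fc 5c.
Inner hash: sum = 87+107+150+54+89 = 487; mod 256 = 231 → e7.
Outer hash (recomputed tag): sum = 61+1+252+92+231 = 637; mod 256 = 125 → 7d.
Recomputed tag = 7d; claimed = 7d → match.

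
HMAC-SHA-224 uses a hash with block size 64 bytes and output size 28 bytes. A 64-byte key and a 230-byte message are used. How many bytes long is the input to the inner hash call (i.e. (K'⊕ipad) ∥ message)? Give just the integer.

Key is 64 ≤ 64 bytes, zero-padded: |K'| = 64.
Inner input = (K'⊕ipad) ∥ m → 64 + 230 = 294 bytes.

294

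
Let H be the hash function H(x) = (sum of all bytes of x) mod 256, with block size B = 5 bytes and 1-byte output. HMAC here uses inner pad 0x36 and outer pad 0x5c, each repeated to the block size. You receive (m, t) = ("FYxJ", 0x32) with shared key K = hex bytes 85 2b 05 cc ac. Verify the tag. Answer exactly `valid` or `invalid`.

invalid

Key hex bytes 85 2b 05 cc ac is exactly B = 5 bytes: K' = 85 2b 05 cc ac.
K' ⊕ ipad = b3 1d 33 fa 9a; K' ⊕ opad = d9 77 59 90 f0.
Inner hash: sum = 179+29+51+250+154+70+89+120+74 = 1016; mod 256 = 248 → f8.
Outer hash (recomputed tag): sum = 217+119+89+144+240+248 = 1057; mod 256 = 33 → 21.
Recomputed tag = 21; claimed = 32 → mismatch.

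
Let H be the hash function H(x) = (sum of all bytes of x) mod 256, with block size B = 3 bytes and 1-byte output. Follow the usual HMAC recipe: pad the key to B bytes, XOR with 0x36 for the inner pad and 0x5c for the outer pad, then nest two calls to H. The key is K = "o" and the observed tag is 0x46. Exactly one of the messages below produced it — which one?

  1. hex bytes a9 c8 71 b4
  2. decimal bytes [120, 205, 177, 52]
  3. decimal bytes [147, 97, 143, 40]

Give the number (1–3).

Key "o" = 6f is 1 byte ≤ B = 3; zero-pad to 3 bytes: K' = 6f 00 00.
K' ⊕ ipad = 59 36 36; K' ⊕ opad = 33 5c 5c.
m1: inner = H(59 36 36 a9 c8 71 b4) = 5b; tag = H(33 5c 5c 5b) = 46 ← matches
m2: inner = H(59 36 36 78 cd b1 34) = ef; tag = H(33 5c 5c ef) = da
m3: inner = H(59 36 36 93 61 8f 28) = 70; tag = H(33 5c 5c 70) = 5b

1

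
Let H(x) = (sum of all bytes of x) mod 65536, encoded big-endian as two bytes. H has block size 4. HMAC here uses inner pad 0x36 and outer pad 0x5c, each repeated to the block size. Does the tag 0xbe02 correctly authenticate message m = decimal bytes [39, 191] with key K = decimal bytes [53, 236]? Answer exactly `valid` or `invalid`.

Key decimal bytes [53, 236] = 35 ec is 2 bytes ≤ B = 4; zero-pad to 4 bytes: K' = 35 ec 00 00.
K' ⊕ ipad = 03 da 36 36; K' ⊕ opad = 69 b0 5c 5c.
Inner hash: sum = 3+218+54+54+39+191 = 559 → 02 2f.
Outer hash (recomputed tag): sum = 105+176+92+92+2+47 = 514 → 02 02.
Recomputed tag = 0202; claimed = be02 → mismatch.

invalid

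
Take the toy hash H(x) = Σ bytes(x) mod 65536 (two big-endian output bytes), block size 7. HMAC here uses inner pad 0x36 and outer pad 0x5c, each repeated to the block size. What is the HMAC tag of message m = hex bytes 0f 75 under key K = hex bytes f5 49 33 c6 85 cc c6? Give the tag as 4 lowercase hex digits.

0427

Key hex bytes f5 49 33 c6 85 cc c6 is exactly B = 7 bytes: K' = f5 49 33 c6 85 cc c6.
K' ⊕ ipad = c3 7f 05 f0 b3 fa f0.  K' ⊕ opad = a9 15 6f 9a d9 90 9a.
Inner input = (K'⊕ipad) ∥ m = c3 7f 05 f0 b3 fa f0 ∥ 0f 75.
Inner hash: sum = 195+127+5+240+179+250+240+15+117 = 1368 → 05 58.
Outer input = (K'⊕opad) ∥ inner = a9 15 6f 9a d9 90 9a ∥ 05 58.
Outer hash (tag): sum = 169+21+111+154+217+144+154+5+88 = 1063 → 04 27.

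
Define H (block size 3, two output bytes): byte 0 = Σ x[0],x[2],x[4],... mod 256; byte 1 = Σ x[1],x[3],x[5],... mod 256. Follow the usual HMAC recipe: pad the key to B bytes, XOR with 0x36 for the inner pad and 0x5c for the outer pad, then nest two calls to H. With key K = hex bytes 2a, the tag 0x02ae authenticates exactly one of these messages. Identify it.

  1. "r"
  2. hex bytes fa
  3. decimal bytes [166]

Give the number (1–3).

Key hex bytes 2a is 1 byte ≤ B = 3; zero-pad to 3 bytes: K' = 2a 00 00.
K' ⊕ ipad = 1c 36 36; K' ⊕ opad = 76 5c 5c.
m1: inner = H(1c 36 36 72) = 52 a8; tag = H(76 5c 5c 52 a8) = 7aae
m2: inner = H(1c 36 36 fa) = 52 30; tag = H(76 5c 5c 52 30) = 02ae ← matches
m3: inner = H(1c 36 36 a6) = 52 dc; tag = H(76 5c 5c 52 dc) = aeae

2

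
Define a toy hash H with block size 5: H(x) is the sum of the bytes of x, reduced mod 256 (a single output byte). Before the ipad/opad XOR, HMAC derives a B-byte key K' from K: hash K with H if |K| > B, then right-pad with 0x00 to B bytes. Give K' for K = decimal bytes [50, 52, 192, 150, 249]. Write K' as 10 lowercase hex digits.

Key decimal bytes [50, 52, 192, 150, 249] = 32 34 c0 96 f9 is exactly B = 5 bytes: K' = 32 34 c0 96 f9.

3234c096f9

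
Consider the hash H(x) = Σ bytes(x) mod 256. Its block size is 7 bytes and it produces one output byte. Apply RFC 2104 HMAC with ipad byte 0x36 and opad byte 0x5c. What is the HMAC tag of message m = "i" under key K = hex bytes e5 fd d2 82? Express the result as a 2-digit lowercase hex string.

Key hex bytes e5 fd d2 82 is 4 bytes ≤ B = 7; zero-pad to 7 bytes: K' = e5 fd d2 82 00 00 00.
K' ⊕ ipad = d3 cb e4 b4 36 36 36.  K' ⊕ opad = b9 a1 8e de 5c 5c 5c.
Inner input = (K'⊕ipad) ∥ m = d3 cb e4 b4 36 36 36 ∥ 69.
Inner hash: sum = 211+203+228+180+54+54+54+105 = 1089; mod 256 = 65 → 41.
Outer input = (K'⊕opad) ∥ inner = b9 a1 8e de 5c 5c 5c ∥ 41.
Outer hash (tag): sum = 185+161+142+222+92+92+92+65 = 1051; mod 256 = 27 → 1b.

1b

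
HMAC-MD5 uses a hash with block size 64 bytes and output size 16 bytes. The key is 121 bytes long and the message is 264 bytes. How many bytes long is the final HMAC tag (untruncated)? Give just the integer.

16

The tag is one MD5 digest: 16 bytes.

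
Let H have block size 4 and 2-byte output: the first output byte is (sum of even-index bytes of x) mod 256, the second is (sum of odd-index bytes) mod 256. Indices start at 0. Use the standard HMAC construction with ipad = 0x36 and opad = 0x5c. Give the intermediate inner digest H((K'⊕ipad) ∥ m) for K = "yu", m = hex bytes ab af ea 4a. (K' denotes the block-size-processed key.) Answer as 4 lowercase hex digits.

1a72

Key "yu" = 79 75 is 2 bytes ≤ B = 4; zero-pad to 4 bytes: K' = 79 75 00 00.
K' ⊕ ipad = 4f 43 36 36.
Inner input = 4f 43 36 36 ∥ ab af ea 4a.
Inner hash: even-index sum = 538 mod 256 = 26; odd-index sum = 370 mod 256 = 114 → 1a 72.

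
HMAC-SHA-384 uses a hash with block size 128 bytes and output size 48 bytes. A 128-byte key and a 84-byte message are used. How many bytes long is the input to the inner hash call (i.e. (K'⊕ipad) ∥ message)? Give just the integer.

212

Key is 128 ≤ 128 bytes, zero-padded: |K'| = 128.
Inner input = (K'⊕ipad) ∥ m → 128 + 84 = 212 bytes.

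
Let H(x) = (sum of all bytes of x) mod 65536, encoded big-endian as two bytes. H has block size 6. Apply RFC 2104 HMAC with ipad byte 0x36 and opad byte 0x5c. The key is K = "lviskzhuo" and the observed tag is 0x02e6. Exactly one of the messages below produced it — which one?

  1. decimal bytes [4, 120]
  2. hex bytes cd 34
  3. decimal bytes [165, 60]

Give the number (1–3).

1

Key "lviskzhuo" = 6c 76 69 73 6b 7a 68 75 6f is 9 bytes > B = 6, so hash it first: H(key) = 03 ef, then zero-pad to 6 bytes: K' = 03 ef 00 00 00 00.
K' ⊕ ipad = 35 d9 36 36 36 36; K' ⊕ opad = 5f b3 5c 5c 5c 5c.
m1: inner = H(35 d9 36 36 36 36 04 78) = 02 62; tag = H(5f b3 5c 5c 5c 5c 02 62) = 02e6 ← matches
m2: inner = H(35 d9 36 36 36 36 cd 34) = 02 e7; tag = H(5f b3 5c 5c 5c 5c 02 e7) = 036b
m3: inner = H(35 d9 36 36 36 36 a5 3c) = 02 c7; tag = H(5f b3 5c 5c 5c 5c 02 c7) = 034b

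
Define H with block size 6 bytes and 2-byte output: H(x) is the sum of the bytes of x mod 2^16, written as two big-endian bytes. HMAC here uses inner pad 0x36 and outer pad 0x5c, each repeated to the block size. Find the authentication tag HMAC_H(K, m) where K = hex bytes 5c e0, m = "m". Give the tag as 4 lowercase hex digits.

02b3

Key hex bytes 5c e0 is 2 bytes ≤ B = 6; zero-pad to 6 bytes: K' = 5c e0 00 00 00 00.
K' ⊕ ipad = 6a d6 36 36 36 36.  K' ⊕ opad = 00 bc 5c 5c 5c 5c.
Inner input = (K'⊕ipad) ∥ m = 6a d6 36 36 36 36 ∥ 6d.
Inner hash: sum = 106+214+54+54+54+54+109 = 645 → 02 85.
Outer input = (K'⊕opad) ∥ inner = 00 bc 5c 5c 5c 5c ∥ 02 85.
Outer hash (tag): sum = 0+188+92+92+92+92+2+133 = 691 → 02 b3.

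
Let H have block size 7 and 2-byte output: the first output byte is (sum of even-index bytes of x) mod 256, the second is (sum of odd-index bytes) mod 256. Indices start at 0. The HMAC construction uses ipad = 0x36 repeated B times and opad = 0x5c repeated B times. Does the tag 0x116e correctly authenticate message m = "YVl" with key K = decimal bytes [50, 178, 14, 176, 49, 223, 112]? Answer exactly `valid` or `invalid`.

invalid

Key decimal bytes [50, 178, 14, 176, 49, 223, 112] = 32 b2 0e b0 31 df 70 is exactly B = 7 bytes: K' = 32 b2 0e b0 31 df 70.
K' ⊕ ipad = 04 84 38 86 07 e9 46; K' ⊕ opad = 6e ee 52 ec 6d 83 2c.
Inner hash: even-index sum = 223 mod 256 = 223; odd-index sum = 696 mod 256 = 184 → df b8.
Outer hash (recomputed tag): even-index sum = 529 mod 256 = 17; odd-index sum = 828 mod 256 = 60 → 11 3c.
Recomputed tag = 113c; claimed = 116e → mismatch.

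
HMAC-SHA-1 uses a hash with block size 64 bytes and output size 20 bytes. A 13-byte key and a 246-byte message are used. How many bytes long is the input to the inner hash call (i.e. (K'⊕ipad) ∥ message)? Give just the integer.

Key is 13 ≤ 64 bytes, zero-padded: |K'| = 64.
Inner input = (K'⊕ipad) ∥ m → 64 + 246 = 310 bytes.

310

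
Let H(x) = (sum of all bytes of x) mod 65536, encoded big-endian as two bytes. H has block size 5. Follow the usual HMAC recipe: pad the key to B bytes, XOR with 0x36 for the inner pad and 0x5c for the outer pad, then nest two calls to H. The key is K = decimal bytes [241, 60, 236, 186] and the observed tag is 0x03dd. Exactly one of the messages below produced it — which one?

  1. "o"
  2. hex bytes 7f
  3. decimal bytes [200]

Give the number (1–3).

1

Key decimal bytes [241, 60, 236, 186] = f1 3c ec ba is 4 bytes ≤ B = 5; zero-pad to 5 bytes: K' = f1 3c ec ba 00.
K' ⊕ ipad = c7 0a da 8c 36; K' ⊕ opad = ad 60 b0 e6 5c.
m1: inner = H(c7 0a da 8c 36 6f) = 02 dc; tag = H(ad 60 b0 e6 5c 02 dc) = 03dd ← matches
m2: inner = H(c7 0a da 8c 36 7f) = 02 ec; tag = H(ad 60 b0 e6 5c 02 ec) = 03ed
m3: inner = H(c7 0a da 8c 36 c8) = 03 35; tag = H(ad 60 b0 e6 5c 03 35) = 0337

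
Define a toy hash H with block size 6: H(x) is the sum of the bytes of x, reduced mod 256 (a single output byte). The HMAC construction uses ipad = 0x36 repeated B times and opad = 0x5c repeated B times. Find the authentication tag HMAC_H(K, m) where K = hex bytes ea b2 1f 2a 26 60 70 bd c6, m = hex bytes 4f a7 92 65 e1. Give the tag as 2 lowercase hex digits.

12

Key hex bytes ea b2 1f 2a 26 60 70 bd c6 is 9 bytes > B = 6, so hash it first: H(key) = 5e, then zero-pad to 6 bytes: K' = 5e 00 00 00 00 00.
K' ⊕ ipad = 68 36 36 36 36 36.  K' ⊕ opad = 02 5c 5c 5c 5c 5c.
Inner input = (K'⊕ipad) ∥ m = 68 36 36 36 36 36 ∥ 4f a7 92 65 e1.
Inner hash: sum = 104+54+54+54+54+54+79+167+146+101+225 = 1092; mod 256 = 68 → 44.
Outer input = (K'⊕opad) ∥ inner = 02 5c 5c 5c 5c 5c ∥ 44.
Outer hash (tag): sum = 2+92+92+92+92+92+68 = 530; mod 256 = 18 → 12.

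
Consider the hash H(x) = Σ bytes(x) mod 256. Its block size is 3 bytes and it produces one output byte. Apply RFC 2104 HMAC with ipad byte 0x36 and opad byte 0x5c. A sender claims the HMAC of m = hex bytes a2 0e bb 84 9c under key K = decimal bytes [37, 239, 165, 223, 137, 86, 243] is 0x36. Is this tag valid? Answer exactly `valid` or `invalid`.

Key decimal bytes [37, 239, 165, 223, 137, 86, 243] = 25 ef a5 df 89 56 f3 is 7 bytes > B = 3, so hash it first: H(key) = 6a, then zero-pad to 3 bytes: K' = 6a 00 00.
K' ⊕ ipad = 5c 36 36; K' ⊕ opad = 36 5c 5c.
Inner hash: sum = 92+54+54+162+14+187+132+156 = 851; mod 256 = 83 → 53.
Outer hash (recomputed tag): sum = 54+92+92+83 = 321; mod 256 = 65 → 41.
Recomputed tag = 41; claimed = 36 → mismatch.

invalid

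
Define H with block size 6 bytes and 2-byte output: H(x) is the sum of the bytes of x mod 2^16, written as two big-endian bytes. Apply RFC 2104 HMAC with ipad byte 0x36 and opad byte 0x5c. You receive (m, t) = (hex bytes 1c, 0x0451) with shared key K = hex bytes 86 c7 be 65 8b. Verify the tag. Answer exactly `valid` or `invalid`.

Key hex bytes 86 c7 be 65 8b is 5 bytes ≤ B = 6; zero-pad to 6 bytes: K' = 86 c7 be 65 8b 00.
K' ⊕ ipad = b0 f1 88 53 bd 36; K' ⊕ opad = da 9b e2 39 d7 5c.
Inner hash: sum = 176+241+136+83+189+54+28 = 907 → 03 8b.
Outer hash (recomputed tag): sum = 218+155+226+57+215+92+3+139 = 1105 → 04 51.
Recomputed tag = 0451; claimed = 0451 → match.

valid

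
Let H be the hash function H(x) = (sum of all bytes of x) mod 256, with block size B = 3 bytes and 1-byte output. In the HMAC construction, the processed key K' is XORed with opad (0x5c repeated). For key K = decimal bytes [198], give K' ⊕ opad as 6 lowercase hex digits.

Key decimal bytes [198] = c6 is 1 byte ≤ B = 3; zero-pad to 3 bytes: K' = c6 00 00.
XOR each byte with 0x5c: c6⊕5c=9a, 00⊕5c=5c, 00⊕5c=5c.

9a5c5c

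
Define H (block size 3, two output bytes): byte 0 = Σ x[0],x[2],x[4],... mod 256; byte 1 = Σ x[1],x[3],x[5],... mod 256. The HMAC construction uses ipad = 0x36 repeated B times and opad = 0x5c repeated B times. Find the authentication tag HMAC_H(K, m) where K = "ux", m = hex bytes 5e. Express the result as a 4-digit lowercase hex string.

Key "ux" = 75 78 is 2 bytes ≤ B = 3; zero-pad to 3 bytes: K' = 75 78 00.
K' ⊕ ipad = 43 4e 36.  K' ⊕ opad = 29 24 5c.
Inner input = (K'⊕ipad) ∥ m = 43 4e 36 ∥ 5e.
Inner hash: even-index sum = 121 mod 256 = 121; odd-index sum = 172 mod 256 = 172 → 79 ac.
Outer input = (K'⊕opad) ∥ inner = 29 24 5c ∥ 79 ac.
Outer hash (tag): even-index sum = 305 mod 256 = 49; odd-index sum = 157 mod 256 = 157 → 31 9d.

319d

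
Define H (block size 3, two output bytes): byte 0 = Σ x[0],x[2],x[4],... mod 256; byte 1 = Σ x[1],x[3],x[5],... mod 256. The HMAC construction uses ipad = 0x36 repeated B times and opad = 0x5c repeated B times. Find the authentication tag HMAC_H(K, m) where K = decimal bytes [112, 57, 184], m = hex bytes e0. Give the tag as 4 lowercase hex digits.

Key decimal bytes [112, 57, 184] = 70 39 b8 is exactly B = 3 bytes: K' = 70 39 b8.
K' ⊕ ipad = 46 0f 8e.  K' ⊕ opad = 2c 65 e4.
Inner input = (K'⊕ipad) ∥ m = 46 0f 8e ∥ e0.
Inner hash: even-index sum = 212 mod 256 = 212; odd-index sum = 239 mod 256 = 239 → d4 ef.
Outer input = (K'⊕opad) ∥ inner = 2c 65 e4 ∥ d4 ef.
Outer hash (tag): even-index sum = 511 mod 256 = 255; odd-index sum = 313 mod 256 = 57 → ff 39.

ff39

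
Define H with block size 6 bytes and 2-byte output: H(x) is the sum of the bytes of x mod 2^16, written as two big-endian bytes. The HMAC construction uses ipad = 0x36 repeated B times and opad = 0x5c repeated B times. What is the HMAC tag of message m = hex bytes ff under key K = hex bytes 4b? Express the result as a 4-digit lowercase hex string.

026f

Key hex bytes 4b is 1 byte ≤ B = 6; zero-pad to 6 bytes: K' = 4b 00 00 00 00 00.
K' ⊕ ipad = 7d 36 36 36 36 36.  K' ⊕ opad = 17 5c 5c 5c 5c 5c.
Inner input = (K'⊕ipad) ∥ m = 7d 36 36 36 36 36 ∥ ff.
Inner hash: sum = 125+54+54+54+54+54+255 = 650 → 02 8a.
Outer input = (K'⊕opad) ∥ inner = 17 5c 5c 5c 5c 5c ∥ 02 8a.
Outer hash (tag): sum = 23+92+92+92+92+92+2+138 = 623 → 02 6f.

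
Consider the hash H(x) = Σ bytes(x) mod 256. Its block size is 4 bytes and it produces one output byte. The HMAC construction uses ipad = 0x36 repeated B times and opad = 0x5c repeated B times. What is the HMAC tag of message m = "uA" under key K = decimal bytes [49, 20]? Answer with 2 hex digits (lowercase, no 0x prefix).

b8

Key decimal bytes [49, 20] = 31 14 is 2 bytes ≤ B = 4; zero-pad to 4 bytes: K' = 31 14 00 00.
K' ⊕ ipad = 07 22 36 36.  K' ⊕ opad = 6d 48 5c 5c.
Inner input = (K'⊕ipad) ∥ m = 07 22 36 36 ∥ 75 41.
Inner hash: sum = 7+34+54+54+117+65 = 331; mod 256 = 75 → 4b.
Outer input = (K'⊕opad) ∥ inner = 6d 48 5c 5c ∥ 4b.
Outer hash (tag): sum = 109+72+92+92+75 = 440; mod 256 = 184 → b8.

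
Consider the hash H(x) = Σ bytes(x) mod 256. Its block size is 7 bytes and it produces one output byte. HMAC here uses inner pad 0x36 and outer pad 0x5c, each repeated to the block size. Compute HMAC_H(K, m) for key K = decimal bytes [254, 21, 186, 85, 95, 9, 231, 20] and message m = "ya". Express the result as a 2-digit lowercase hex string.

Key decimal bytes [254, 21, 186, 85, 95, 9, 231, 20] = fe 15 ba 55 5f 09 e7 14 is 8 bytes > B = 7, so hash it first: H(key) = 85, then zero-pad to 7 bytes: K' = 85 00 00 00 00 00 00.
K' ⊕ ipad = b3 36 36 36 36 36 36.  K' ⊕ opad = d9 5c 5c 5c 5c 5c 5c.
Inner input = (K'⊕ipad) ∥ m = b3 36 36 36 36 36 36 ∥ 79 61.
Inner hash: sum = 179+54+54+54+54+54+54+121+97 = 721; mod 256 = 209 → d1.
Outer input = (K'⊕opad) ∥ inner = d9 5c 5c 5c 5c 5c 5c ∥ d1.
Outer hash (tag): sum = 217+92+92+92+92+92+92+209 = 978; mod 256 = 210 → d2.

d2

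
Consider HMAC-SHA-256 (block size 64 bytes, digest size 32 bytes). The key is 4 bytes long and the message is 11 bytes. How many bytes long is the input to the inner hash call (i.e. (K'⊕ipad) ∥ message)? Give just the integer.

75

Key is 4 ≤ 64 bytes, zero-padded: |K'| = 64.
Inner input = (K'⊕ipad) ∥ m → 64 + 11 = 75 bytes.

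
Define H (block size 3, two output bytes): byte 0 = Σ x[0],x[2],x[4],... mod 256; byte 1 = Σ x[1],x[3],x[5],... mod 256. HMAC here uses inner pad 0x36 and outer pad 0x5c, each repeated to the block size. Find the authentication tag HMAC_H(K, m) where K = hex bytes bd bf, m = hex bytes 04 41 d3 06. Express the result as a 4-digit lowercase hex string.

9deb

Key hex bytes bd bf is 2 bytes ≤ B = 3; zero-pad to 3 bytes: K' = bd bf 00.
K' ⊕ ipad = 8b 89 36.  K' ⊕ opad = e1 e3 5c.
Inner input = (K'⊕ipad) ∥ m = 8b 89 36 ∥ 04 41 d3 06.
Inner hash: even-index sum = 264 mod 256 = 8; odd-index sum = 352 mod 256 = 96 → 08 60.
Outer input = (K'⊕opad) ∥ inner = e1 e3 5c ∥ 08 60.
Outer hash (tag): even-index sum = 413 mod 256 = 157; odd-index sum = 235 mod 256 = 235 → 9d eb.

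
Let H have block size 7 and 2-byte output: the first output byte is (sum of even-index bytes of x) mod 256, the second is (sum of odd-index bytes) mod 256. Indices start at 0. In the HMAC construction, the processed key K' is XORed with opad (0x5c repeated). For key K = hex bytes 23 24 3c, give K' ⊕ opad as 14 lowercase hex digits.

7f78605c5c5c5c

Key hex bytes 23 24 3c is 3 bytes ≤ B = 7; zero-pad to 7 bytes: K' = 23 24 3c 00 00 00 00.
XOR each byte with 0x5c: 23⊕5c=7f, 24⊕5c=78, 3c⊕5c=60, 00⊕5c=5c, 00⊕5c=5c, 00⊕5c=5c, 00⊕5c=5c.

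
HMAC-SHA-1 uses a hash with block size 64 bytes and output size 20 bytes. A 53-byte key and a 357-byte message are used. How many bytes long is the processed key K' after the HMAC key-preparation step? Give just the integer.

64

Key is 53 ≤ 64 bytes, zero-padded: |K'| = 64.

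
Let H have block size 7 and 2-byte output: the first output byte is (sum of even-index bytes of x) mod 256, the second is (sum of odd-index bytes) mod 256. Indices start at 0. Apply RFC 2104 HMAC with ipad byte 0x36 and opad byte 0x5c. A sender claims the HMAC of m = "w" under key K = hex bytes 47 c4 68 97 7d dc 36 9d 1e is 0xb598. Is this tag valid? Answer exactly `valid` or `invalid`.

Key hex bytes 47 c4 68 97 7d dc 36 9d 1e is 9 bytes > B = 7, so hash it first: H(key) = 80 d4, then zero-pad to 7 bytes: K' = 80 d4 00 00 00 00 00.
K' ⊕ ipad = b6 e2 36 36 36 36 36; K' ⊕ opad = dc 88 5c 5c 5c 5c 5c.
Inner hash: even-index sum = 344 mod 256 = 88; odd-index sum = 453 mod 256 = 197 → 58 c5.
Outer hash (recomputed tag): even-index sum = 693 mod 256 = 181; odd-index sum = 408 mod 256 = 152 → b5 98.
Recomputed tag = b598; claimed = b598 → match.

valid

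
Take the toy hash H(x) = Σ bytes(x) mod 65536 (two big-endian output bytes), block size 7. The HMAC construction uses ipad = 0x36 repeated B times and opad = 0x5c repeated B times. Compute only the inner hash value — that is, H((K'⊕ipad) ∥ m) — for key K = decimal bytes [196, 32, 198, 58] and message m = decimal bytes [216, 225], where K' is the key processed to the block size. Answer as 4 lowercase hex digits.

045f

Key decimal bytes [196, 32, 198, 58] = c4 20 c6 3a is 4 bytes ≤ B = 7; zero-pad to 7 bytes: K' = c4 20 c6 3a 00 00 00.
K' ⊕ ipad = f2 16 f0 0c 36 36 36.
Inner input = f2 16 f0 0c 36 36 36 ∥ d8 e1.
Inner hash: sum = 242+22+240+12+54+54+54+216+225 = 1119 → 04 5f.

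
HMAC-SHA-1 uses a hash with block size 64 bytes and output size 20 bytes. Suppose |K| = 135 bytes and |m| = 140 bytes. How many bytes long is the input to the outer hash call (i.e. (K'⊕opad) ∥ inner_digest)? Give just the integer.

Key is 135 > 64 bytes, so it is hashed to 20 bytes then zero-padded to 64: |K'| = 64.
Outer input = (K'⊕opad) ∥ H(inner) → 64 + 20 = 84 bytes.

84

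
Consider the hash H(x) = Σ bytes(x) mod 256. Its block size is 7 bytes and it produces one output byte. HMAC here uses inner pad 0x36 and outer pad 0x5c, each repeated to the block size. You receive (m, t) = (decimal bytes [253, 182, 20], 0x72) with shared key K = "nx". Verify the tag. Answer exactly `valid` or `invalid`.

invalid

Key "nx" = 6e 78 is 2 bytes ≤ B = 7; zero-pad to 7 bytes: K' = 6e 78 00 00 00 00 00.
K' ⊕ ipad = 58 4e 36 36 36 36 36; K' ⊕ opad = 32 24 5c 5c 5c 5c 5c.
Inner hash: sum = 88+78+54+54+54+54+54+253+182+20 = 891; mod 256 = 123 → 7b.
Outer hash (recomputed tag): sum = 50+36+92+92+92+92+92+123 = 669; mod 256 = 157 → 9d.
Recomputed tag = 9d; claimed = 72 → mismatch.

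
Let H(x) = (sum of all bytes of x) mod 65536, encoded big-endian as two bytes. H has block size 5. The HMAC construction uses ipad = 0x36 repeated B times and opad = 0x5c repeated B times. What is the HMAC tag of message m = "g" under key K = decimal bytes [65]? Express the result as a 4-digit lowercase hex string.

Key decimal bytes [65] = 41 is 1 byte ≤ B = 5; zero-pad to 5 bytes: K' = 41 00 00 00 00.
K' ⊕ ipad = 77 36 36 36 36.  K' ⊕ opad = 1d 5c 5c 5c 5c.
Inner input = (K'⊕ipad) ∥ m = 77 36 36 36 36 ∥ 67.
Inner hash: sum = 119+54+54+54+54+103 = 438 → 01 b6.
Outer input = (K'⊕opad) ∥ inner = 1d 5c 5c 5c 5c ∥ 01 b6.
Outer hash (tag): sum = 29+92+92+92+92+1+182 = 580 → 02 44.

0244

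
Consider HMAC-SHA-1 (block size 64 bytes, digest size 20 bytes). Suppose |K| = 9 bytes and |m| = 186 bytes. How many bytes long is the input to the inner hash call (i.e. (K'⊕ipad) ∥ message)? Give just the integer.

Key is 9 ≤ 64 bytes, zero-padded: |K'| = 64.
Inner input = (K'⊕ipad) ∥ m → 64 + 186 = 250 bytes.

250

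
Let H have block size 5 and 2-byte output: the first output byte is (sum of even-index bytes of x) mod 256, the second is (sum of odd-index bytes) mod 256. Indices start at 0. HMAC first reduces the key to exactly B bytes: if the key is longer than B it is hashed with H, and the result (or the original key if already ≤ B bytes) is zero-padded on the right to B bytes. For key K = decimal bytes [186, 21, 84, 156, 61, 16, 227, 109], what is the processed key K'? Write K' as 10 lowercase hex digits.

2e2e000000

|K| = 8 > B = 5, so first hash the key.
H(K): even-index sum = 558 mod 256 = 46; odd-index sum = 302 mod 256 = 46 → 2e 2e.
Zero-pad H(K) = 2e 2e to 5 bytes: K' = 2e 2e 00 00 00.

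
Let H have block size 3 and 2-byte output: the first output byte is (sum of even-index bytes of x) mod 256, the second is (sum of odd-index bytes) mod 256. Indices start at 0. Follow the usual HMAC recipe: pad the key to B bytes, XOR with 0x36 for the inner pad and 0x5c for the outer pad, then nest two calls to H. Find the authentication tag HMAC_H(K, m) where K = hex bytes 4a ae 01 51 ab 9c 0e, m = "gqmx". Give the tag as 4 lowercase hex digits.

Key hex bytes 4a ae 01 51 ab 9c 0e is 7 bytes > B = 3, so hash it first: H(key) = 04 9b, then zero-pad to 3 bytes: K' = 04 9b 00.
K' ⊕ ipad = 32 ad 36.  K' ⊕ opad = 58 c7 5c.
Inner input = (K'⊕ipad) ∥ m = 32 ad 36 ∥ 67 71 6d 78.
Inner hash: even-index sum = 337 mod 256 = 81; odd-index sum = 385 mod 256 = 129 → 51 81.
Outer input = (K'⊕opad) ∥ inner = 58 c7 5c ∥ 51 81.
Outer hash (tag): even-index sum = 309 mod 256 = 53; odd-index sum = 280 mod 256 = 24 → 35 18.

3518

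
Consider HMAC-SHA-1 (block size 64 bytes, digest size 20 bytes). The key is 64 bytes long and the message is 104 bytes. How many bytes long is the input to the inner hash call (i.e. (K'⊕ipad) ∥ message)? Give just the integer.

Key is 64 ≤ 64 bytes, zero-padded: |K'| = 64.
Inner input = (K'⊕ipad) ∥ m → 64 + 104 = 168 bytes.

168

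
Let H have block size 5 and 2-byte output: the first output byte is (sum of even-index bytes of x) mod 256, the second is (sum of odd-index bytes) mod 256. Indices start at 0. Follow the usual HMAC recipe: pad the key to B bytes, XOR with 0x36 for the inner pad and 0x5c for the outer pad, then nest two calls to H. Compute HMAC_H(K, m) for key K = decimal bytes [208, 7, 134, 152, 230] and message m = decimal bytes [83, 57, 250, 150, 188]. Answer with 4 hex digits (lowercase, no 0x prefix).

0854

Key decimal bytes [208, 7, 134, 152, 230] = d0 07 86 98 e6 is exactly B = 5 bytes: K' = d0 07 86 98 e6.
K' ⊕ ipad = e6 31 b0 ae d0.  K' ⊕ opad = 8c 5b da c4 ba.
Inner input = (K'⊕ipad) ∥ m = e6 31 b0 ae d0 ∥ 53 39 fa 96 bc.
Inner hash: even-index sum = 821 mod 256 = 53; odd-index sum = 744 mod 256 = 232 → 35 e8.
Outer input = (K'⊕opad) ∥ inner = 8c 5b da c4 ba ∥ 35 e8.
Outer hash (tag): even-index sum = 776 mod 256 = 8; odd-index sum = 340 mod 256 = 84 → 08 54.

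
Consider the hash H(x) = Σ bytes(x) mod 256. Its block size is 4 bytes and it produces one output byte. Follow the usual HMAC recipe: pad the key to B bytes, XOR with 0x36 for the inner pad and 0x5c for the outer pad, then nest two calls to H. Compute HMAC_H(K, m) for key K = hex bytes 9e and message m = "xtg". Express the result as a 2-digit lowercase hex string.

73

Key hex bytes 9e is 1 byte ≤ B = 4; zero-pad to 4 bytes: K' = 9e 00 00 00.
K' ⊕ ipad = a8 36 36 36.  K' ⊕ opad = c2 5c 5c 5c.
Inner input = (K'⊕ipad) ∥ m = a8 36 36 36 ∥ 78 74 67.
Inner hash: sum = 168+54+54+54+120+116+103 = 669; mod 256 = 157 → 9d.
Outer input = (K'⊕opad) ∥ inner = c2 5c 5c 5c ∥ 9d.
Outer hash (tag): sum = 194+92+92+92+157 = 627; mod 256 = 115 → 73.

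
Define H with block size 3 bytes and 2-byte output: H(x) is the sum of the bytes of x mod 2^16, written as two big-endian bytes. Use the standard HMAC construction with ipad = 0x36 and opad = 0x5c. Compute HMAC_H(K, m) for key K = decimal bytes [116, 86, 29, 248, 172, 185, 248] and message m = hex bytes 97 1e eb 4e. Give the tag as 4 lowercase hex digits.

Key decimal bytes [116, 86, 29, 248, 172, 185, 248] = 74 56 1d f8 ac b9 f8 is 7 bytes > B = 3, so hash it first: H(key) = 04 3c, then zero-pad to 3 bytes: K' = 04 3c 00.
K' ⊕ ipad = 32 0a 36.  K' ⊕ opad = 58 60 5c.
Inner input = (K'⊕ipad) ∥ m = 32 0a 36 ∥ 97 1e eb 4e.
Inner hash: sum = 50+10+54+151+30+235+78 = 608 → 02 60.
Outer input = (K'⊕opad) ∥ inner = 58 60 5c ∥ 02 60.
Outer hash (tag): sum = 88+96+92+2+96 = 374 → 01 76.

0176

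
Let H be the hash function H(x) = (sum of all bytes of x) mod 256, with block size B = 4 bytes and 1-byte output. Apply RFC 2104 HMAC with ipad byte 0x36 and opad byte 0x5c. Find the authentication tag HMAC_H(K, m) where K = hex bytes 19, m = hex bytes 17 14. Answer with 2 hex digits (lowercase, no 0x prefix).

Key hex bytes 19 is 1 byte ≤ B = 4; zero-pad to 4 bytes: K' = 19 00 00 00.
K' ⊕ ipad = 2f 36 36 36.  K' ⊕ opad = 45 5c 5c 5c.
Inner input = (K'⊕ipad) ∥ m = 2f 36 36 36 ∥ 17 14.
Inner hash: sum = 47+54+54+54+23+20 = 252 → fc.
Outer input = (K'⊕opad) ∥ inner = 45 5c 5c 5c ∥ fc.
Outer hash (tag): sum = 69+92+92+92+252 = 597; mod 256 = 85 → 55.

55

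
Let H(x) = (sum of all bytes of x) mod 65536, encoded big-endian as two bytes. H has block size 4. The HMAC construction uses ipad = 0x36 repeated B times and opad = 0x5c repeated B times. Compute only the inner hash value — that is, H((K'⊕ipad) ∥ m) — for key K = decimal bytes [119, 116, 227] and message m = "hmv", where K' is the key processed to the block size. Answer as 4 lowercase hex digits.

Key decimal bytes [119, 116, 227] = 77 74 e3 is 3 bytes ≤ B = 4; zero-pad to 4 bytes: K' = 77 74 e3 00.
K' ⊕ ipad = 41 42 d5 36.
Inner input = 41 42 d5 36 ∥ 68 6d 76.
Inner hash: sum = 65+66+213+54+104+109+118 = 729 → 02 d9.

02d9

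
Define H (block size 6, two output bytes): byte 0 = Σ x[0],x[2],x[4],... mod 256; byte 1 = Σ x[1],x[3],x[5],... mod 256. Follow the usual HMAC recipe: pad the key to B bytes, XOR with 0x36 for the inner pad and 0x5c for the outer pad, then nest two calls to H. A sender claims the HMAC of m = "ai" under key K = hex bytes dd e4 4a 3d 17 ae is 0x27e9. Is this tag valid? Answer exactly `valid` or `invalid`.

invalid

Key hex bytes dd e4 4a 3d 17 ae is exactly B = 6 bytes: K' = dd e4 4a 3d 17 ae.
K' ⊕ ipad = eb d2 7c 0b 21 98; K' ⊕ opad = 81 b8 16 61 4b f2.
Inner hash: even-index sum = 489 mod 256 = 233; odd-index sum = 478 mod 256 = 222 → e9 de.
Outer hash (recomputed tag): even-index sum = 459 mod 256 = 203; odd-index sum = 745 mod 256 = 233 → cb e9.
Recomputed tag = cbe9; claimed = 27e9 → mismatch.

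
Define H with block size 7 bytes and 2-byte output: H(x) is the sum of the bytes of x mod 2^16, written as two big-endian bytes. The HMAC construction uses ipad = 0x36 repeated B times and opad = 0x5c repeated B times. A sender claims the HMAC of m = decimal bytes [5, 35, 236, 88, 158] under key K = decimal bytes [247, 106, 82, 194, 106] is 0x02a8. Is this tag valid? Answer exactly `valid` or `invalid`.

invalid

Key decimal bytes [247, 106, 82, 194, 106] = f7 6a 52 c2 6a is 5 bytes ≤ B = 7; zero-pad to 7 bytes: K' = f7 6a 52 c2 6a 00 00.
K' ⊕ ipad = c1 5c 64 f4 5c 36 36; K' ⊕ opad = ab 36 0e 9e 36 5c 5c.
Inner hash: sum = 193+92+100+244+92+54+54+5+35+236+88+158 = 1351 → 05 47.
Outer hash (recomputed tag): sum = 171+54+14+158+54+92+92+5+71 = 711 → 02 c7.
Recomputed tag = 02c7; claimed = 02a8 → mismatch.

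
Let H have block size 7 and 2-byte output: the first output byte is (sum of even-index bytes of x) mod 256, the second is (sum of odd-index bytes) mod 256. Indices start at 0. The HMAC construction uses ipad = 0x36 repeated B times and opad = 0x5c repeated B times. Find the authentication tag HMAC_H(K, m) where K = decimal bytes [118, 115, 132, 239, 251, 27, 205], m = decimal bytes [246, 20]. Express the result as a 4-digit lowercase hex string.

Key decimal bytes [118, 115, 132, 239, 251, 27, 205] = 76 73 84 ef fb 1b cd is exactly B = 7 bytes: K' = 76 73 84 ef fb 1b cd.
K' ⊕ ipad = 40 45 b2 d9 cd 2d fb.  K' ⊕ opad = 2a 2f d8 b3 a7 47 91.
Inner input = (K'⊕ipad) ∥ m = 40 45 b2 d9 cd 2d fb ∥ f6 14.
Inner hash: even-index sum = 718 mod 256 = 206; odd-index sum = 577 mod 256 = 65 → ce 41.
Outer input = (K'⊕opad) ∥ inner = 2a 2f d8 b3 a7 47 91 ∥ ce 41.
Outer hash (tag): even-index sum = 635 mod 256 = 123; odd-index sum = 503 mod 256 = 247 → 7b f7.

7bf7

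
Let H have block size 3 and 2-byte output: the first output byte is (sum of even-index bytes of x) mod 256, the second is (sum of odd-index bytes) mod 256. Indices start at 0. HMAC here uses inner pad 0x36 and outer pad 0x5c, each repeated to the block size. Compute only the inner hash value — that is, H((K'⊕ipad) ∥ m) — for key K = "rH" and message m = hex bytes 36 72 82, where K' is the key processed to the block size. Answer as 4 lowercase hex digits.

Key "rH" = 72 48 is 2 bytes ≤ B = 3; zero-pad to 3 bytes: K' = 72 48 00.
K' ⊕ ipad = 44 7e 36.
Inner input = 44 7e 36 ∥ 36 72 82.
Inner hash: even-index sum = 236 mod 256 = 236; odd-index sum = 310 mod 256 = 54 → ec 36.

ec36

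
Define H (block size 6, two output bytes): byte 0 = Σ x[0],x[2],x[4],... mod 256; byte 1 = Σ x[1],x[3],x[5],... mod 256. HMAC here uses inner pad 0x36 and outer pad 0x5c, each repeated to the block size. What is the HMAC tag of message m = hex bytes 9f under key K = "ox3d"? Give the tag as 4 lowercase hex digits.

318e

Key "ox3d" = 6f 78 33 64 is 4 bytes ≤ B = 6; zero-pad to 6 bytes: K' = 6f 78 33 64 00 00.
K' ⊕ ipad = 59 4e 05 52 36 36.  K' ⊕ opad = 33 24 6f 38 5c 5c.
Inner input = (K'⊕ipad) ∥ m = 59 4e 05 52 36 36 ∥ 9f.
Inner hash: even-index sum = 307 mod 256 = 51; odd-index sum = 214 mod 256 = 214 → 33 d6.
Outer input = (K'⊕opad) ∥ inner = 33 24 6f 38 5c 5c ∥ 33 d6.
Outer hash (tag): even-index sum = 305 mod 256 = 49; odd-index sum = 398 mod 256 = 142 → 31 8e.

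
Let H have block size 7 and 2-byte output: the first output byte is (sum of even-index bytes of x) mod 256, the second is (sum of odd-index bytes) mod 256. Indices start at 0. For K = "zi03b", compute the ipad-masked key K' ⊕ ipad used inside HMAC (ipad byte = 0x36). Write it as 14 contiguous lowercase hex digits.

Key "zi03b" = 7a 69 30 33 62 is 5 bytes ≤ B = 7; zero-pad to 7 bytes: K' = 7a 69 30 33 62 00 00.
XOR each byte with 0x36: 7a⊕36=4c, 69⊕36=5f, 30⊕36=06, 33⊕36=05, 62⊕36=54, 00⊕36=36, 00⊕36=36.

4c5f0605543636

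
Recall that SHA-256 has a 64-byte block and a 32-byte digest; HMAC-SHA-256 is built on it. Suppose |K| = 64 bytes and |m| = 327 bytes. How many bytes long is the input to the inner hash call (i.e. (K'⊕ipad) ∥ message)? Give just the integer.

391

Key is 64 ≤ 64 bytes, zero-padded: |K'| = 64.
Inner input = (K'⊕ipad) ∥ m → 64 + 327 = 391 bytes.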